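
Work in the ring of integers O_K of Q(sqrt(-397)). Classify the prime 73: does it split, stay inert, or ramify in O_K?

p splits

Since -397 ≢ 1 mod 4, the ring of integers is ℤ[√-397] with discriminant 4·(-397) = -1588.
Since gcd(73, -1588) = 1 the prime 73 does not ramify.
Compute (-397/73) via Euler: 41^((73-1)/2) mod 73 = 1, so (-397/73) = 1.
(-397/73) = 1, so 73 splits.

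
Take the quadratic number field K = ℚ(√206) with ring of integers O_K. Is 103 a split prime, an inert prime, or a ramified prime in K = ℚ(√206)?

103 is ramified

d = 206 ≡ 2 (mod 4), so O_K = ℤ[√206] and disc(K) = 4d = 824.
103 divides disc(K) = 824, so 103 ramifies.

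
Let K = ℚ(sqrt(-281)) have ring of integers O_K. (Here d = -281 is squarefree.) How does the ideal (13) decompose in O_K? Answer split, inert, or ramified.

inert — (13) stays prime in O_K

-281 mod 4 = 3, hence disc K = 4·(-281) = -1124 and O_K = ℤ[√-281].
disc(K) = -1124 is not divisible by 13; 13 is unramified.
(-281/13) = 5^6 mod 13 = 12, giving Legendre symbol -1.
(-281/13) = -1, so 13 is inert.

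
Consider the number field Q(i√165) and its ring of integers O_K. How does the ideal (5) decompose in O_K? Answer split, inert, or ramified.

p ramifies

d = -165 ≡ 3 (mod 4), so O_K = ℤ[√-165] and disc(K) = 4d = -660.
Ramification test: 5 | -660. The prime 5 ramifies in K.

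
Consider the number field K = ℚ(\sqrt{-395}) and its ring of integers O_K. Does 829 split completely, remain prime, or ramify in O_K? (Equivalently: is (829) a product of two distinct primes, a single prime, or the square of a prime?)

-395 mod 4 = 1, hence disc K = -395 and O_K = ℤ[(1+√-395)/2].
disc(K) = -395 is not divisible by 829; 829 is unramified.
(-395/829) = 434^414 mod 829 = 828, giving Legendre symbol -1.
Legendre symbol -1 ⇒ 829 is inert.

inert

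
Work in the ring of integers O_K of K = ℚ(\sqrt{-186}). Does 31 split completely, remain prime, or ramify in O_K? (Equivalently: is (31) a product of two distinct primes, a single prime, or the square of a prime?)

d = -186 ≡ 2 (mod 4), so O_K = ℤ[√-186] and disc(K) = 4d = -744.
disc(K) = -744 = 31·(-24), so p = 31 is ramified.

ramified — (31) = 𝔭²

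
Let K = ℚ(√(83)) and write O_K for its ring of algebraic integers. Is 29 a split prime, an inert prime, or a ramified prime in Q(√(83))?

Since 83 ≢ 1 mod 4, the ring of integers is ℤ[√83] with discriminant 4·83 = 332.
disc(K) = 332 is not divisible by 29; 29 is unramified.
Legendre symbol by Euler's criterion: (83/29) ≡ 83^14 ≡ 1 (mod 29), i.e. (83/29) = 1.
Legendre symbol 1 ⇒ 29 is split.

p splits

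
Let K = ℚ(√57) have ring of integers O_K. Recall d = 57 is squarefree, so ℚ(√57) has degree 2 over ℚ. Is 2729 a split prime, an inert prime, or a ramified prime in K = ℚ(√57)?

d = 57 ≡ 1 (mod 4), so O_K = ℤ[(1+√57)/2] and disc(K) = d = 57.
Since gcd(2729, 57) = 1 the prime 2729 does not ramify.
(57/2729) = 57^1364 mod 2729 = 1, giving Legendre symbol 1.
(57/2729) = 1, so 2729 splits.

splits completely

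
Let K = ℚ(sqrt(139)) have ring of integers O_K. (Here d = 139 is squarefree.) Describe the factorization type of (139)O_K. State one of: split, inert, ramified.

ramifies in O_K

d = 139 ≡ 3 (mod 4), so O_K = ℤ[√139] and disc(K) = 4d = 556.
Ramification test: 139 | 556. The prime 139 ramifies in K.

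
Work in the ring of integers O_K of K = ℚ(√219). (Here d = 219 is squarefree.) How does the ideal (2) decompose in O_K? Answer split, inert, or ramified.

ramified — (2) = 𝔭²

219 mod 4 = 3, hence disc K = 4·219 = 876 and O_K = ℤ[√219].
2 divides disc(K) = 876, so 2 ramifies.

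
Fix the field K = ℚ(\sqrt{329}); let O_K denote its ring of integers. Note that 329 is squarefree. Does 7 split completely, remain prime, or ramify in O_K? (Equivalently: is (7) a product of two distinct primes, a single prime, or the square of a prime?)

Since 329 ≡ 1 mod 4, the ring of integers is ℤ[(1+√329)/2] with discriminant 329.
Ramification test: 7 | 329. The prime 7 ramifies in K.

ramified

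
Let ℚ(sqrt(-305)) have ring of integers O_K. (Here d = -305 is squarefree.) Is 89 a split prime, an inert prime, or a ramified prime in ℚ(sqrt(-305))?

d = -305 ≡ 3 (mod 4), so O_K = ℤ[√-305] and disc(K) = 4d = -1220.
Since gcd(89, -1220) = 1 the prime 89 does not ramify.
Euler's criterion: (-305)^44 mod 89 = 88. Thus (-305|89) = -1.
Legendre symbol -1 ⇒ 89 is inert.

89 remains inert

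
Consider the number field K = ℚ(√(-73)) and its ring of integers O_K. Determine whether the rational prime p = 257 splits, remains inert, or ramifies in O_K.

split

d = -73 ≡ 3 (mod 4), so O_K = ℤ[√-73] and disc(K) = 4d = -292.
Since gcd(257, -292) = 1 the prime 257 does not ramify.
Euler's criterion: (-73)^128 mod 257 = 1. Thus (-73|257) = 1.
d is a quadratic residue mod p, hence 257 splits in O_K.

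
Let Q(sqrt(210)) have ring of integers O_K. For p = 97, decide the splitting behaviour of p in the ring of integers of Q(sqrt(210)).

p splits

210 mod 4 = 2, hence disc K = 4·210 = 840 and O_K = ℤ[√210].
disc(K) = 840 is not divisible by 97; 97 is unramified.
Euler's criterion: 210^48 mod 97 = 1. Thus (210|97) = 1.
Legendre symbol 1 ⇒ 97 is split.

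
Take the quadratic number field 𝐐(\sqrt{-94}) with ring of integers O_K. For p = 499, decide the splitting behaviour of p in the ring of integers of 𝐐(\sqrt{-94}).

split — (499) = 𝔭₁𝔭₂ with 𝔭₁ ≠ 𝔭₂

Since -94 ≢ 1 mod 4, the ring of integers is ℤ[√-94] with discriminant 4·(-94) = -376.
disc(K) = -376 is not divisible by 499; 499 is unramified.
Euler's criterion: (-94)^249 mod 499 = 1. Thus (-94|499) = 1.
d is a quadratic residue mod p, hence 499 splits in O_K.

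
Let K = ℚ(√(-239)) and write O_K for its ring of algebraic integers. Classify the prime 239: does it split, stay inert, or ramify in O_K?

Since -239 ≡ 1 mod 4, the ring of integers is ℤ[(1+√-239)/2] with discriminant -239.
Ramification test: 239 | -239. The prime 239 ramifies in K.

ramified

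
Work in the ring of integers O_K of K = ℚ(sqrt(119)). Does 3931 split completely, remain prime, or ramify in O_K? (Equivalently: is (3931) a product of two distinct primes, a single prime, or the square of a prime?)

inert

d = 119 ≡ 3 (mod 4), so O_K = ℤ[√119] and disc(K) = 4d = 476.
3931 ∤ 476, so 3931 is unramified.
Legendre symbol by Euler's criterion: (119/3931) ≡ 119^1965 ≡ 3930 (mod 3931), i.e. (119/3931) = -1.
d is a non-residue mod p, hence 3931 remains inert in O_K.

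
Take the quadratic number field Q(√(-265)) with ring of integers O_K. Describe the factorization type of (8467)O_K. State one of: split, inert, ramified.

split

d = -265 ≡ 3 (mod 4), so O_K = ℤ[√-265] and disc(K) = 4d = -1060.
disc(K) = -1060 is not divisible by 8467; 8467 is unramified.
Legendre symbol by Euler's criterion: (-265/8467) ≡ (-265)^4233 ≡ 1 (mod 8467), i.e. (-265/8467) = 1.
(-265/8467) = 1, so 8467 splits.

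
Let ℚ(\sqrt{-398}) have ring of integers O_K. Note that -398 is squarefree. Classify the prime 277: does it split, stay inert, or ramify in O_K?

-398 mod 4 = 2, hence disc K = 4·(-398) = -1592 and O_K = ℤ[√-398].
277 ∤ -1592, so 277 is unramified.
Euler's criterion: (-398)^138 mod 277 = 1. Thus (-398|277) = 1.
(-398/277) = 1, so 277 splits.

277 splits in O_K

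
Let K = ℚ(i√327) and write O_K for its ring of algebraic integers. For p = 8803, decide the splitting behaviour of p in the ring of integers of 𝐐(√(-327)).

-327 mod 4 = 1, hence disc K = -327 and O_K = ℤ[(1+√-327)/2].
Since gcd(8803, -327) = 1 the prime 8803 does not ramify.
Compute (-327/8803) via Euler: 8476^((8803-1)/2) mod 8803 = 1, so (-327/8803) = 1.
(-327/8803) = 1, so 8803 splits.

p splits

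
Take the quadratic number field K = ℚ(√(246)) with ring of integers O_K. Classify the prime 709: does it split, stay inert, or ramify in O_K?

d = 246 ≡ 2 (mod 4), so O_K = ℤ[√246] and disc(K) = 4d = 984.
709 ∤ 984, so 709 is unramified.
(246/709) = 246^354 mod 709 = 1, giving Legendre symbol 1.
(246/709) = 1, so 709 splits.

splits completely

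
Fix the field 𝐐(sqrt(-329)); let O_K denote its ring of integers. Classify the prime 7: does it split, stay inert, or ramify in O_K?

ramified

Since -329 ≢ 1 mod 4, the ring of integers is ℤ[√-329] with discriminant 4·(-329) = -1316.
7 divides disc(K) = -1316, so 7 ramifies.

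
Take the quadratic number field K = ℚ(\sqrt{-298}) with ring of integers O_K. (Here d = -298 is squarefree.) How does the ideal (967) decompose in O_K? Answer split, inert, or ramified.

Since -298 ≢ 1 mod 4, the ring of integers is ℤ[√-298] with discriminant 4·(-298) = -1192.
disc(K) = -1192 is not divisible by 967; 967 is unramified.
Compute (-298/967) via Euler: 669^((967-1)/2) mod 967 = 966, so (-298/967) = -1.
d is a non-residue mod p, hence 967 remains inert in O_K.

p is inert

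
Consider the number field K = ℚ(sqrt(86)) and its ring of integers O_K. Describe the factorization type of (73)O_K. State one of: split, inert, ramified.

86 mod 4 = 2, hence disc K = 4·86 = 344 and O_K = ℤ[√86].
disc(K) = 344 is not divisible by 73; 73 is unramified.
Compute (86/73) via Euler: 13^((73-1)/2) mod 73 = 72, so (86/73) = -1.
(86/73) = -1, so 73 is inert.

inert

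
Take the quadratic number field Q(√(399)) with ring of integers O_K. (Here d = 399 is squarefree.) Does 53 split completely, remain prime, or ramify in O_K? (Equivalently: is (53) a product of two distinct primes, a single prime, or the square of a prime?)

Since 399 ≢ 1 mod 4, the ring of integers is ℤ[√399] with discriminant 4·399 = 1596.
disc(K) = 1596 is not divisible by 53; 53 is unramified.
Compute (399/53) via Euler: 28^((53-1)/2) mod 53 = 1, so (399/53) = 1.
Legendre symbol 1 ⇒ 53 is split.

splits completely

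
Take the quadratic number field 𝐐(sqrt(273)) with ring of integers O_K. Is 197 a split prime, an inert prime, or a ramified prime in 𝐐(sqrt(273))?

split — (197) = 𝔭₁𝔭₂ with 𝔭₁ ≠ 𝔭₂

Since 273 ≡ 1 mod 4, the ring of integers is ℤ[(1+√273)/2] with discriminant 273.
197 ∤ 273, so 197 is unramified.
Euler's criterion: 273^98 mod 197 = 1. Thus (273|197) = 1.
(273/197) = 1, so 197 splits.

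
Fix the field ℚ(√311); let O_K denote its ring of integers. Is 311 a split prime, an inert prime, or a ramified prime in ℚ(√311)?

311 is ramified

d = 311 ≡ 3 (mod 4), so O_K = ℤ[√311] and disc(K) = 4d = 1244.
disc(K) = 1244 = 311·4, so p = 311 is ramified.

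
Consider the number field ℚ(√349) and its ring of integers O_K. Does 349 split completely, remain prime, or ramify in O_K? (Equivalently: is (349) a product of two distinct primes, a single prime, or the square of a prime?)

ramifies in O_K

349 mod 4 = 1, hence disc K = 349 and O_K = ℤ[(1+√349)/2].
disc(K) = 349 = 349·1, so p = 349 is ramified.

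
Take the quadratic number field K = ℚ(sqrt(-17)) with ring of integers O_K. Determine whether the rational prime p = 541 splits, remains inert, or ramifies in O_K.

inert — (541) stays prime in O_K

Since -17 ≢ 1 mod 4, the ring of integers is ℤ[√-17] with discriminant 4·(-17) = -68.
Since gcd(541, -68) = 1 the prime 541 does not ramify.
Compute (-17/541) via Euler: 524^((541-1)/2) mod 541 = 540, so (-17/541) = -1.
d is a non-residue mod p, hence 541 remains inert in O_K.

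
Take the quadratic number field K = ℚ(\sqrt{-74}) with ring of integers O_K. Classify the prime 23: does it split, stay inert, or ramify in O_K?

split

-74 mod 4 = 2, hence disc K = 4·(-74) = -296 and O_K = ℤ[√-74].
23 ∤ -296, so 23 is unramified.
(-74/23) = 18^11 mod 23 = 1, giving Legendre symbol 1.
Legendre symbol 1 ⇒ 23 is split.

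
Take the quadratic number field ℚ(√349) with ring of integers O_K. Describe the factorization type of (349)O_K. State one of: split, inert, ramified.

Since 349 ≡ 1 mod 4, the ring of integers is ℤ[(1+√349)/2] with discriminant 349.
disc(K) = 349 = 349·1, so p = 349 is ramified.

ramifies in O_K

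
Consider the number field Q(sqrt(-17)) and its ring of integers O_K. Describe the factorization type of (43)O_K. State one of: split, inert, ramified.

Since -17 ≢ 1 mod 4, the ring of integers is ℤ[√-17] with discriminant 4·(-17) = -68.
Since gcd(43, -68) = 1 the prime 43 does not ramify.
Legendre symbol by Euler's criterion: (-17/43) ≡ (-17)^21 ≡ 42 (mod 43), i.e. (-17/43) = -1.
(-17/43) = -1, so 43 is inert.

inert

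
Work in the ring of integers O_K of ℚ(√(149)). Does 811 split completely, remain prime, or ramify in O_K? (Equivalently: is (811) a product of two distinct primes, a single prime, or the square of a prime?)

remains prime (inert)

149 mod 4 = 1, hence disc K = 149 and O_K = ℤ[(1+√149)/2].
811 ∤ 149, so 811 is unramified.
Legendre symbol by Euler's criterion: (149/811) ≡ 149^405 ≡ 810 (mod 811), i.e. (149/811) = -1.
d is a non-residue mod p, hence 811 remains inert in O_K.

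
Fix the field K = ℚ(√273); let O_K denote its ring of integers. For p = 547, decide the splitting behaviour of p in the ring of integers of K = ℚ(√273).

d = 273 ≡ 1 (mod 4), so O_K = ℤ[(1+√273)/2] and disc(K) = d = 273.
547 ∤ 273, so 547 is unramified.
Compute (273/547) via Euler: 273^((547-1)/2) mod 547 = 1, so (273/547) = 1.
Legendre symbol 1 ⇒ 547 is split.

split — (547) = 𝔭₁𝔭₂ with 𝔭₁ ≠ 𝔭₂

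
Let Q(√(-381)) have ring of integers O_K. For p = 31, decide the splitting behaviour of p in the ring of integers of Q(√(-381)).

31 remains inert

d = -381 ≡ 3 (mod 4), so O_K = ℤ[√-381] and disc(K) = 4d = -1524.
31 ∤ -1524, so 31 is unramified.
Compute (-381/31) via Euler: 22^((31-1)/2) mod 31 = 30, so (-381/31) = -1.
d is a non-residue mod p, hence 31 remains inert in O_K.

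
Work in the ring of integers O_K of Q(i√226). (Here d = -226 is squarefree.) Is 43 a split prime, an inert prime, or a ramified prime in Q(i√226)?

43 remains inert

d = -226 ≡ 2 (mod 4), so O_K = ℤ[√-226] and disc(K) = 4d = -904.
43 ∤ -904, so 43 is unramified.
Compute (-226/43) via Euler: 32^((43-1)/2) mod 43 = 42, so (-226/43) = -1.
d is a non-residue mod p, hence 43 remains inert in O_K.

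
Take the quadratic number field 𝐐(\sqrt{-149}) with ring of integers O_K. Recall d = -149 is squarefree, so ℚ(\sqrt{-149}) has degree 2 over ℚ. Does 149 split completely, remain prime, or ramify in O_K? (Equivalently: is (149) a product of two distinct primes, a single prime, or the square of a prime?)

d = -149 ≡ 3 (mod 4), so O_K = ℤ[√-149] and disc(K) = 4d = -596.
disc(K) = -596 = 149·(-4), so p = 149 is ramified.

p ramifies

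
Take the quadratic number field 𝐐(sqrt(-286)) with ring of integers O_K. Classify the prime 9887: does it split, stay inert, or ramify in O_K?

9887 remains inert

-286 mod 4 = 2, hence disc K = 4·(-286) = -1144 and O_K = ℤ[√-286].
Since gcd(9887, -1144) = 1 the prime 9887 does not ramify.
Legendre symbol by Euler's criterion: (-286/9887) ≡ (-286)^4943 ≡ 9886 (mod 9887), i.e. (-286/9887) = -1.
(-286/9887) = -1, so 9887 is inert.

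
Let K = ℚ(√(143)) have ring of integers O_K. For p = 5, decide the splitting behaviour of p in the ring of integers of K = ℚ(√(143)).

Since 143 ≢ 1 mod 4, the ring of integers is ℤ[√143] with discriminant 4·143 = 572.
disc(K) = 572 is not divisible by 5; 5 is unramified.
Legendre symbol by Euler's criterion: (143/5) ≡ 143^2 ≡ 4 (mod 5), i.e. (143/5) = -1.
d is a non-residue mod p, hence 5 remains inert in O_K.

inert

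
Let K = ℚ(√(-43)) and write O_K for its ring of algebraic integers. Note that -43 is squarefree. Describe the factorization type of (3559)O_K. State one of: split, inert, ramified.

p is inert

Since -43 ≡ 1 mod 4, the ring of integers is ℤ[(1+√-43)/2] with discriminant -43.
disc(K) = -43 is not divisible by 3559; 3559 is unramified.
Euler's criterion: (-43)^1779 mod 3559 = 3558. Thus (-43|3559) = -1.
(-43/3559) = -1, so 3559 is inert.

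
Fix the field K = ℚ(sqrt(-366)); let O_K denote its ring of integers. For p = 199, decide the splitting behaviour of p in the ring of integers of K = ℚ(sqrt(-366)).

-366 mod 4 = 2, hence disc K = 4·(-366) = -1464 and O_K = ℤ[√-366].
Since gcd(199, -1464) = 1 the prime 199 does not ramify.
(-366/199) = 32^99 mod 199 = 1, giving Legendre symbol 1.
d is a quadratic residue mod p, hence 199 splits in O_K.

199 splits in O_K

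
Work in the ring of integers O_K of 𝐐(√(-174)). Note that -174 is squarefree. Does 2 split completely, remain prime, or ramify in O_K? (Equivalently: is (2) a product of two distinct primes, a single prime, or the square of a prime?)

Since -174 ≢ 1 mod 4, the ring of integers is ℤ[√-174] with discriminant 4·(-174) = -696.
disc(K) = -696 = 2·(-348), so p = 2 is ramified.

ramifies in O_K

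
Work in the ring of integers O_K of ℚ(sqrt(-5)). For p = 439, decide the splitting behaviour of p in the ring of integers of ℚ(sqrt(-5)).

439 remains inert

d = -5 ≡ 3 (mod 4), so O_K = ℤ[√-5] and disc(K) = 4d = -20.
Since gcd(439, -20) = 1 the prime 439 does not ramify.
Legendre symbol by Euler's criterion: (-5/439) ≡ (-5)^219 ≡ 438 (mod 439), i.e. (-5/439) = -1.
(-5/439) = -1, so 439 is inert.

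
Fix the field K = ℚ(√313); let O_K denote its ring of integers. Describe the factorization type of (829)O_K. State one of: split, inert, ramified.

inert — (829) stays prime in O_K

313 mod 4 = 1, hence disc K = 313 and O_K = ℤ[(1+√313)/2].
disc(K) = 313 is not divisible by 829; 829 is unramified.
(313/829) = 313^414 mod 829 = 828, giving Legendre symbol -1.
Legendre symbol -1 ⇒ 829 is inert.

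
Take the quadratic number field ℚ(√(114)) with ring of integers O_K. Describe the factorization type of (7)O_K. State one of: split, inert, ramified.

7 splits in O_K

d = 114 ≡ 2 (mod 4), so O_K = ℤ[√114] and disc(K) = 4d = 456.
7 ∤ 456, so 7 is unramified.
Compute (114/7) via Euler: 2^((7-1)/2) mod 7 = 1, so (114/7) = 1.
Legendre symbol 1 ⇒ 7 is split.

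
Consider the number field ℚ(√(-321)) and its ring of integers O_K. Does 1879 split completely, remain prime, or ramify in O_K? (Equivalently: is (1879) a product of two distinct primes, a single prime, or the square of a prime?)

split

-321 mod 4 = 3, hence disc K = 4·(-321) = -1284 and O_K = ℤ[√-321].
Since gcd(1879, -1284) = 1 the prime 1879 does not ramify.
(-321/1879) = 1558^939 mod 1879 = 1, giving Legendre symbol 1.
Legendre symbol 1 ⇒ 1879 is split.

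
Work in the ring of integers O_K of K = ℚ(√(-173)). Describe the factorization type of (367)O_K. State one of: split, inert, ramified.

remains prime (inert)

d = -173 ≡ 3 (mod 4), so O_K = ℤ[√-173] and disc(K) = 4d = -692.
disc(K) = -692 is not divisible by 367; 367 is unramified.
Compute (-173/367) via Euler: 194^((367-1)/2) mod 367 = 366, so (-173/367) = -1.
d is a non-residue mod p, hence 367 remains inert in O_K.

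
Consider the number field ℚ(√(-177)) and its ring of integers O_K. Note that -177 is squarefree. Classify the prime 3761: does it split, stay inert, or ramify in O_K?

split — (3761) = 𝔭₁𝔭₂ with 𝔭₁ ≠ 𝔭₂

Since -177 ≢ 1 mod 4, the ring of integers is ℤ[√-177] with discriminant 4·(-177) = -708.
Since gcd(3761, -708) = 1 the prime 3761 does not ramify.
Legendre symbol by Euler's criterion: (-177/3761) ≡ (-177)^1880 ≡ 1 (mod 3761), i.e. (-177/3761) = 1.
(-177/3761) = 1, so 3761 splits.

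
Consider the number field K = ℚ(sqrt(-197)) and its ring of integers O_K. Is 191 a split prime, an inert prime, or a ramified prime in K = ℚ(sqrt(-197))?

-197 mod 4 = 3, hence disc K = 4·(-197) = -788 and O_K = ℤ[√-197].
Since gcd(191, -788) = 1 the prime 191 does not ramify.
Compute (-197/191) via Euler: 185^((191-1)/2) mod 191 = 190, so (-197/191) = -1.
Legendre symbol -1 ⇒ 191 is inert.

inert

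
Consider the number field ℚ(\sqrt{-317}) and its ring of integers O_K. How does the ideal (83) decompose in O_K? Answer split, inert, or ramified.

remains prime (inert)

Since -317 ≢ 1 mod 4, the ring of integers is ℤ[√-317] with discriminant 4·(-317) = -1268.
Since gcd(83, -1268) = 1 the prime 83 does not ramify.
Legendre symbol by Euler's criterion: (-317/83) ≡ (-317)^41 ≡ 82 (mod 83), i.e. (-317/83) = -1.
Legendre symbol -1 ⇒ 83 is inert.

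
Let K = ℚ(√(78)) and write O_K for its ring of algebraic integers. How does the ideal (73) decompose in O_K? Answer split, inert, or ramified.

inert

d = 78 ≡ 2 (mod 4), so O_K = ℤ[√78] and disc(K) = 4d = 312.
Since gcd(73, 312) = 1 the prime 73 does not ramify.
(78/73) = 5^36 mod 73 = 72, giving Legendre symbol -1.
(78/73) = -1, so 73 is inert.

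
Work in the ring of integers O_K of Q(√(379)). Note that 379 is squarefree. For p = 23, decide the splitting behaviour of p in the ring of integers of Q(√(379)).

remains prime (inert)

d = 379 ≡ 3 (mod 4), so O_K = ℤ[√379] and disc(K) = 4d = 1516.
Since gcd(23, 1516) = 1 the prime 23 does not ramify.
(379/23) = 11^11 mod 23 = 22, giving Legendre symbol -1.
(379/23) = -1, so 23 is inert.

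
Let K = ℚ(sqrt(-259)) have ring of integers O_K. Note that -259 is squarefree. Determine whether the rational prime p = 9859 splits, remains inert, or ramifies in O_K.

9859 splits in O_K

d = -259 ≡ 1 (mod 4), so O_K = ℤ[(1+√-259)/2] and disc(K) = d = -259.
disc(K) = -259 is not divisible by 9859; 9859 is unramified.
Euler's criterion: (-259)^4929 mod 9859 = 1. Thus (-259|9859) = 1.
(-259/9859) = 1, so 9859 splits.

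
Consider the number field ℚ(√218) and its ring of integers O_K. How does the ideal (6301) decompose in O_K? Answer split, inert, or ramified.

218 mod 4 = 2, hence disc K = 4·218 = 872 and O_K = ℤ[√218].
disc(K) = 872 is not divisible by 6301; 6301 is unramified.
Compute (218/6301) via Euler: 218^((6301-1)/2) mod 6301 = 6300, so (218/6301) = -1.
(218/6301) = -1, so 6301 is inert.

remains prime (inert)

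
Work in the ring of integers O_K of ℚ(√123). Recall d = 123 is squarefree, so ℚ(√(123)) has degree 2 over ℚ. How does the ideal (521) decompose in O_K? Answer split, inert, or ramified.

split — (521) = 𝔭₁𝔭₂ with 𝔭₁ ≠ 𝔭₂

d = 123 ≡ 3 (mod 4), so O_K = ℤ[√123] and disc(K) = 4d = 492.
disc(K) = 492 is not divisible by 521; 521 is unramified.
Euler's criterion: 123^260 mod 521 = 1. Thus (123|521) = 1.
d is a quadratic residue mod p, hence 521 splits in O_K.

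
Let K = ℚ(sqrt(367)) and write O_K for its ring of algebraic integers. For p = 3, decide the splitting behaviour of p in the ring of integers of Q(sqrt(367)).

Since 367 ≢ 1 mod 4, the ring of integers is ℤ[√367] with discriminant 4·367 = 1468.
Since gcd(3, 1468) = 1 the prime 3 does not ramify.
(367/3) = 1^1 mod 3 = 1, giving Legendre symbol 1.
(367/3) = 1, so 3 splits.

p splits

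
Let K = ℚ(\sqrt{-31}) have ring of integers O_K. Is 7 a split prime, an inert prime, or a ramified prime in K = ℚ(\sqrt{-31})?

-31 mod 4 = 1, hence disc K = -31 and O_K = ℤ[(1+√-31)/2].
7 ∤ -31, so 7 is unramified.
Euler's criterion: (-31)^3 mod 7 = 1. Thus (-31|7) = 1.
Legendre symbol 1 ⇒ 7 is split.

p splits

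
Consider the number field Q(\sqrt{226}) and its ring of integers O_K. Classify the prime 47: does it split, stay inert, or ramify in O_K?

inert

Since 226 ≢ 1 mod 4, the ring of integers is ℤ[√226] with discriminant 4·226 = 904.
Since gcd(47, 904) = 1 the prime 47 does not ramify.
Legendre symbol by Euler's criterion: (226/47) ≡ 226^23 ≡ 46 (mod 47), i.e. (226/47) = -1.
(226/47) = -1, so 47 is inert.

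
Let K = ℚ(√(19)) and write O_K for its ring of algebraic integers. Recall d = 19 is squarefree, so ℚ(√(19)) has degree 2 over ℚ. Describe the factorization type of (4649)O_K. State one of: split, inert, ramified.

inert — (4649) stays prime in O_K

d = 19 ≡ 3 (mod 4), so O_K = ℤ[√19] and disc(K) = 4d = 76.
Since gcd(4649, 76) = 1 the prime 4649 does not ramify.
Euler's criterion: 19^2324 mod 4649 = 4648. Thus (19|4649) = -1.
Legendre symbol -1 ⇒ 4649 is inert.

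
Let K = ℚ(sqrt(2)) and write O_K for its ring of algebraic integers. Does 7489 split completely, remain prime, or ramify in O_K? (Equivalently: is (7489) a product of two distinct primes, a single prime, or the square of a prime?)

Since 2 ≢ 1 mod 4, the ring of integers is ℤ[√2] with discriminant 4·2 = 8.
disc(K) = 8 is not divisible by 7489; 7489 is unramified.
(2/7489) = 2^3744 mod 7489 = 1, giving Legendre symbol 1.
Legendre symbol 1 ⇒ 7489 is split.

7489 splits in O_K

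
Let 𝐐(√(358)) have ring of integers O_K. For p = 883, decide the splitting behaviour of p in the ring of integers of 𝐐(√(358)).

358 mod 4 = 2, hence disc K = 4·358 = 1432 and O_K = ℤ[√358].
Since gcd(883, 1432) = 1 the prime 883 does not ramify.
Legendre symbol by Euler's criterion: (358/883) ≡ 358^441 ≡ 882 (mod 883), i.e. (358/883) = -1.
Legendre symbol -1 ⇒ 883 is inert.

remains prime (inert)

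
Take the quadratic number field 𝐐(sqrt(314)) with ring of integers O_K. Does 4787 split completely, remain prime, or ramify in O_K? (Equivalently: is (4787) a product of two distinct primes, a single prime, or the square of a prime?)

4787 splits in O_K

d = 314 ≡ 2 (mod 4), so O_K = ℤ[√314] and disc(K) = 4d = 1256.
4787 ∤ 1256, so 4787 is unramified.
Legendre symbol by Euler's criterion: (314/4787) ≡ 314^2393 ≡ 1 (mod 4787), i.e. (314/4787) = 1.
(314/4787) = 1, so 4787 splits.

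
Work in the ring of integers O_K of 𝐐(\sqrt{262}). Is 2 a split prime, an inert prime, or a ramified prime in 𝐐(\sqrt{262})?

ramified — (2) = 𝔭²

Since 262 ≢ 1 mod 4, the ring of integers is ℤ[√262] with discriminant 4·262 = 1048.
disc(K) = 1048 = 2·524, so p = 2 is ramified.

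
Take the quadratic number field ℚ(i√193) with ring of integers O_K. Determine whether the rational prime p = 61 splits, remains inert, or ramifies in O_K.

-193 mod 4 = 3, hence disc K = 4·(-193) = -772 and O_K = ℤ[√-193].
Since gcd(61, -772) = 1 the prime 61 does not ramify.
Compute (-193/61) via Euler: 51^((61-1)/2) mod 61 = 60, so (-193/61) = -1.
(-193/61) = -1, so 61 is inert.

inert — (61) stays prime in O_K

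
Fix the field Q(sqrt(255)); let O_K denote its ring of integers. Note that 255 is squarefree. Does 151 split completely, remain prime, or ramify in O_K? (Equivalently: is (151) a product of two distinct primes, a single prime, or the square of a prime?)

inert

d = 255 ≡ 3 (mod 4), so O_K = ℤ[√255] and disc(K) = 4d = 1020.
Since gcd(151, 1020) = 1 the prime 151 does not ramify.
(255/151) = 104^75 mod 151 = 150, giving Legendre symbol -1.
Legendre symbol -1 ⇒ 151 is inert.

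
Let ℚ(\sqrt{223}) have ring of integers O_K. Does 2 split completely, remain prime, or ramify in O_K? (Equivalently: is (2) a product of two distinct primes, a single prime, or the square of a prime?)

ramified

223 mod 4 = 3, hence disc K = 4·223 = 892 and O_K = ℤ[√223].
Ramification test: 2 | 892. The prime 2 ramifies in K.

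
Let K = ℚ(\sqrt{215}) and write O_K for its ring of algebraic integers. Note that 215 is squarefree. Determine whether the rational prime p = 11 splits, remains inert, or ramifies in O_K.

p is inert

d = 215 ≡ 3 (mod 4), so O_K = ℤ[√215] and disc(K) = 4d = 860.
Since gcd(11, 860) = 1 the prime 11 does not ramify.
Euler's criterion: 215^5 mod 11 = 10. Thus (215|11) = -1.
(215/11) = -1, so 11 is inert.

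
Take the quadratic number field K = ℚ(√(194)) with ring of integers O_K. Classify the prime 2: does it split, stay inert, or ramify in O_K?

d = 194 ≡ 2 (mod 4), so O_K = ℤ[√194] and disc(K) = 4d = 776.
disc(K) = 776 = 2·388, so p = 2 is ramified.

ramified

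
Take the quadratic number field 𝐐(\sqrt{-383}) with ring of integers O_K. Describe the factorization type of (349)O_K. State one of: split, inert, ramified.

Since -383 ≡ 1 mod 4, the ring of integers is ℤ[(1+√-383)/2] with discriminant -383.
349 ∤ -383, so 349 is unramified.
Compute (-383/349) via Euler: 315^((349-1)/2) mod 349 = 348, so (-383/349) = -1.
d is a non-residue mod p, hence 349 remains inert in O_K.

inert — (349) stays prime in O_K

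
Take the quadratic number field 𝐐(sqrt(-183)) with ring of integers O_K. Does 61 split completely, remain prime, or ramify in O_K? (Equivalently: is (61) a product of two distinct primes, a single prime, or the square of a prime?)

Since -183 ≡ 1 mod 4, the ring of integers is ℤ[(1+√-183)/2] with discriminant -183.
Ramification test: 61 | -183. The prime 61 ramifies in K.

61 is ramified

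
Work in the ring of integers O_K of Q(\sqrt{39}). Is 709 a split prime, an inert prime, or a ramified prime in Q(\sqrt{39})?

Since 39 ≢ 1 mod 4, the ring of integers is ℤ[√39] with discriminant 4·39 = 156.
disc(K) = 156 is not divisible by 709; 709 is unramified.
Euler's criterion: 39^354 mod 709 = 708. Thus (39|709) = -1.
d is a non-residue mod p, hence 709 remains inert in O_K.

remains prime (inert)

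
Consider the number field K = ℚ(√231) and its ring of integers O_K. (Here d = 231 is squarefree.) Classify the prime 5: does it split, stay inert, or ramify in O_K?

split — (5) = 𝔭₁𝔭₂ with 𝔭₁ ≠ 𝔭₂

d = 231 ≡ 3 (mod 4), so O_K = ℤ[√231] and disc(K) = 4d = 924.
5 ∤ 924, so 5 is unramified.
(231/5) = 1^2 mod 5 = 1, giving Legendre symbol 1.
Legendre symbol 1 ⇒ 5 is split.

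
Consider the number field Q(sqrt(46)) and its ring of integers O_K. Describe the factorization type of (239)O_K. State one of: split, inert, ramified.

inert

Since 46 ≢ 1 mod 4, the ring of integers is ℤ[√46] with discriminant 4·46 = 184.
disc(K) = 184 is not divisible by 239; 239 is unramified.
Compute (46/239) via Euler: 46^((239-1)/2) mod 239 = 238, so (46/239) = -1.
(46/239) = -1, so 239 is inert.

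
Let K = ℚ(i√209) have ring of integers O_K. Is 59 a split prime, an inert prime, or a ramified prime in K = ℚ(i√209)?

Since -209 ≢ 1 mod 4, the ring of integers is ℤ[√-209] with discriminant 4·(-209) = -836.
59 ∤ -836, so 59 is unramified.
(-209/59) = 27^29 mod 59 = 1, giving Legendre symbol 1.
Legendre symbol 1 ⇒ 59 is split.

p splits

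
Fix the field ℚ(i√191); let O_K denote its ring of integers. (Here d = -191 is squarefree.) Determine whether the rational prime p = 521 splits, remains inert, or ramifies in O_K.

inert

-191 mod 4 = 1, hence disc K = -191 and O_K = ℤ[(1+√-191)/2].
disc(K) = -191 is not divisible by 521; 521 is unramified.
Euler's criterion: (-191)^260 mod 521 = 520. Thus (-191|521) = -1.
d is a non-residue mod p, hence 521 remains inert in O_K.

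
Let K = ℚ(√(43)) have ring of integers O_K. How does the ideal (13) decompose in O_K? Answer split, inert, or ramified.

d = 43 ≡ 3 (mod 4), so O_K = ℤ[√43] and disc(K) = 4d = 172.
13 ∤ 172, so 13 is unramified.
Compute (43/13) via Euler: 4^((13-1)/2) mod 13 = 1, so (43/13) = 1.
(43/13) = 1, so 13 splits.

split — (13) = 𝔭₁𝔭₂ with 𝔭₁ ≠ 𝔭₂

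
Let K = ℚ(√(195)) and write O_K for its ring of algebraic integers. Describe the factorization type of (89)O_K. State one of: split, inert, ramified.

d = 195 ≡ 3 (mod 4), so O_K = ℤ[√195] and disc(K) = 4d = 780.
Since gcd(89, 780) = 1 the prime 89 does not ramify.
Legendre symbol by Euler's criterion: (195/89) ≡ 195^44 ≡ 1 (mod 89), i.e. (195/89) = 1.
(195/89) = 1, so 89 splits.

split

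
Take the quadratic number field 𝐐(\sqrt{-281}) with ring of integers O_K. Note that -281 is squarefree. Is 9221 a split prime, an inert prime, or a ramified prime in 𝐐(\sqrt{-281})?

-281 mod 4 = 3, hence disc K = 4·(-281) = -1124 and O_K = ℤ[√-281].
9221 ∤ -1124, so 9221 is unramified.
Legendre symbol by Euler's criterion: (-281/9221) ≡ (-281)^4610 ≡ 9220 (mod 9221), i.e. (-281/9221) = -1.
(-281/9221) = -1, so 9221 is inert.

remains prime (inert)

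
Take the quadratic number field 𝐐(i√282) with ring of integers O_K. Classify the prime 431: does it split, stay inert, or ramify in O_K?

Since -282 ≢ 1 mod 4, the ring of integers is ℤ[√-282] with discriminant 4·(-282) = -1128.
disc(K) = -1128 is not divisible by 431; 431 is unramified.
Legendre symbol by Euler's criterion: (-282/431) ≡ (-282)^215 ≡ 1 (mod 431), i.e. (-282/431) = 1.
d is a quadratic residue mod p, hence 431 splits in O_K.

p splits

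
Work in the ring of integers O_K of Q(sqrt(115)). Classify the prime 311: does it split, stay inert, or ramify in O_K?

115 mod 4 = 3, hence disc K = 4·115 = 460 and O_K = ℤ[√115].
311 ∤ 460, so 311 is unramified.
Compute (115/311) via Euler: 115^((311-1)/2) mod 311 = 310, so (115/311) = -1.
(115/311) = -1, so 311 is inert.

311 remains inert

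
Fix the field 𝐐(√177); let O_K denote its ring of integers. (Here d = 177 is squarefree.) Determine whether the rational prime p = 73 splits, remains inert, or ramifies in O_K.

177 mod 4 = 1, hence disc K = 177 and O_K = ℤ[(1+√177)/2].
Since gcd(73, 177) = 1 the prime 73 does not ramify.
(177/73) = 31^36 mod 73 = 72, giving Legendre symbol -1.
Legendre symbol -1 ⇒ 73 is inert.

73 remains inert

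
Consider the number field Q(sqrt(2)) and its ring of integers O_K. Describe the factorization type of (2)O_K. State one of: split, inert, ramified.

ramified — (2) = 𝔭²

Since 2 ≢ 1 mod 4, the ring of integers is ℤ[√2] with discriminant 4·2 = 8.
Ramification test: 2 | 8. The prime 2 ramifies in K.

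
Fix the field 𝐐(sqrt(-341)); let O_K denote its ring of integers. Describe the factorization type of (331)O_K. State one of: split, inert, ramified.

331 splits in O_K

-341 mod 4 = 3, hence disc K = 4·(-341) = -1364 and O_K = ℤ[√-341].
Since gcd(331, -1364) = 1 the prime 331 does not ramify.
Legendre symbol by Euler's criterion: (-341/331) ≡ (-341)^165 ≡ 1 (mod 331), i.e. (-341/331) = 1.
(-341/331) = 1, so 331 splits.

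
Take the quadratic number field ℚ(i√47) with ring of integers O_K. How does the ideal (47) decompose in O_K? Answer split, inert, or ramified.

-47 mod 4 = 1, hence disc K = -47 and O_K = ℤ[(1+√-47)/2].
Ramification test: 47 | -47. The prime 47 ramifies in K.

47 is ramified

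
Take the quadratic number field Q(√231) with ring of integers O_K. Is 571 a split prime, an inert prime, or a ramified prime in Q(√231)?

571 splits in O_K

Since 231 ≢ 1 mod 4, the ring of integers is ℤ[√231] with discriminant 4·231 = 924.
Since gcd(571, 924) = 1 the prime 571 does not ramify.
(231/571) = 231^285 mod 571 = 1, giving Legendre symbol 1.
Legendre symbol 1 ⇒ 571 is split.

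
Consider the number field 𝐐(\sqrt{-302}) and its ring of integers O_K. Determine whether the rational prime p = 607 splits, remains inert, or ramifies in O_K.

607 remains inert

d = -302 ≡ 2 (mod 4), so O_K = ℤ[√-302] and disc(K) = 4d = -1208.
disc(K) = -1208 is not divisible by 607; 607 is unramified.
Legendre symbol by Euler's criterion: (-302/607) ≡ (-302)^303 ≡ 606 (mod 607), i.e. (-302/607) = -1.
d is a non-residue mod p, hence 607 remains inert in O_K.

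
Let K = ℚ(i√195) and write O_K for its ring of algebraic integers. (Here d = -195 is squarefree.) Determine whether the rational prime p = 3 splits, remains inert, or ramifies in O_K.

d = -195 ≡ 1 (mod 4), so O_K = ℤ[(1+√-195)/2] and disc(K) = d = -195.
3 divides disc(K) = -195, so 3 ramifies.

ramified — (3) = 𝔭²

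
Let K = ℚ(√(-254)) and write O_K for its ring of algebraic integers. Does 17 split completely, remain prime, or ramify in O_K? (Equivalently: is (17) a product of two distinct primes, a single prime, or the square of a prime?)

splits completely

d = -254 ≡ 2 (mod 4), so O_K = ℤ[√-254] and disc(K) = 4d = -1016.
Since gcd(17, -1016) = 1 the prime 17 does not ramify.
Legendre symbol by Euler's criterion: (-254/17) ≡ (-254)^8 ≡ 1 (mod 17), i.e. (-254/17) = 1.
(-254/17) = 1, so 17 splits.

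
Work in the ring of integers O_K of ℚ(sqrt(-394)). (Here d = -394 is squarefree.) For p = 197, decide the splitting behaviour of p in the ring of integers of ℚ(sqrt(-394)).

-394 mod 4 = 2, hence disc K = 4·(-394) = -1576 and O_K = ℤ[√-394].
197 divides disc(K) = -1576, so 197 ramifies.

ramified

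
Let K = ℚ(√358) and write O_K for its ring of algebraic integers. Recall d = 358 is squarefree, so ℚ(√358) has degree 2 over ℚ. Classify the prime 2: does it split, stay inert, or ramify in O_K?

2 is ramified

358 mod 4 = 2, hence disc K = 4·358 = 1432 and O_K = ℤ[√358].
disc(K) = 1432 = 2·716, so p = 2 is ramified.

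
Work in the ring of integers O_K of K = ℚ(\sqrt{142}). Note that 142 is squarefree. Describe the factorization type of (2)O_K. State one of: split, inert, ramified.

ramified — (2) = 𝔭²

d = 142 ≡ 2 (mod 4), so O_K = ℤ[√142] and disc(K) = 4d = 568.
disc(K) = 568 = 2·284, so p = 2 is ramified.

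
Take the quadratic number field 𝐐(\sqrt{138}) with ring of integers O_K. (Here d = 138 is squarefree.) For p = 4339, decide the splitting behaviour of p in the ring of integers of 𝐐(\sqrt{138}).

Since 138 ≢ 1 mod 4, the ring of integers is ℤ[√138] with discriminant 4·138 = 552.
disc(K) = 552 is not divisible by 4339; 4339 is unramified.
Compute (138/4339) via Euler: 138^((4339-1)/2) mod 4339 = 1, so (138/4339) = 1.
Legendre symbol 1 ⇒ 4339 is split.

splits completely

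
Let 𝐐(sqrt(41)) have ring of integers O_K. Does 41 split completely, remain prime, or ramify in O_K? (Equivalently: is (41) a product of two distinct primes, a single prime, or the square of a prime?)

ramified — (41) = 𝔭²

41 mod 4 = 1, hence disc K = 41 and O_K = ℤ[(1+√41)/2].
Ramification test: 41 | 41. The prime 41 ramifies in K.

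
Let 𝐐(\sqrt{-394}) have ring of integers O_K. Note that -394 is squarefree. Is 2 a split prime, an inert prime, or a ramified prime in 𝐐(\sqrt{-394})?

Since -394 ≢ 1 mod 4, the ring of integers is ℤ[√-394] with discriminant 4·(-394) = -1576.
2 divides disc(K) = -1576, so 2 ramifies.

ramifies in O_K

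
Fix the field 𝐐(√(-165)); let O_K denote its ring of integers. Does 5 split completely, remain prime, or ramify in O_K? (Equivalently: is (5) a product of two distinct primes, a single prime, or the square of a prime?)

ramified

Since -165 ≢ 1 mod 4, the ring of integers is ℤ[√-165] with discriminant 4·(-165) = -660.
disc(K) = -660 = 5·(-132), so p = 5 is ramified.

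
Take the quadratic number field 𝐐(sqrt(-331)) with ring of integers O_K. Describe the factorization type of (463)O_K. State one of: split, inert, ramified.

d = -331 ≡ 1 (mod 4), so O_K = ℤ[(1+√-331)/2] and disc(K) = d = -331.
463 ∤ -331, so 463 is unramified.
(-331/463) = 132^231 mod 463 = 1, giving Legendre symbol 1.
d is a quadratic residue mod p, hence 463 splits in O_K.

split — (463) = 𝔭₁𝔭₂ with 𝔭₁ ≠ 𝔭₂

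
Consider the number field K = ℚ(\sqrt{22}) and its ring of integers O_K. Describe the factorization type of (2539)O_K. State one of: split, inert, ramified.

split — (2539) = 𝔭₁𝔭₂ with 𝔭₁ ≠ 𝔭₂

d = 22 ≡ 2 (mod 4), so O_K = ℤ[√22] and disc(K) = 4d = 88.
2539 ∤ 88, so 2539 is unramified.
Euler's criterion: 22^1269 mod 2539 = 1. Thus (22|2539) = 1.
(22/2539) = 1, so 2539 splits.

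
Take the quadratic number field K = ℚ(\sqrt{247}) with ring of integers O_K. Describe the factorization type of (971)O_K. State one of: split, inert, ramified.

split — (971) = 𝔭₁𝔭₂ with 𝔭₁ ≠ 𝔭₂

Since 247 ≢ 1 mod 4, the ring of integers is ℤ[√247] with discriminant 4·247 = 988.
disc(K) = 988 is not divisible by 971; 971 is unramified.
Euler's criterion: 247^485 mod 971 = 1. Thus (247|971) = 1.
d is a quadratic residue mod p, hence 971 splits in O_K.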